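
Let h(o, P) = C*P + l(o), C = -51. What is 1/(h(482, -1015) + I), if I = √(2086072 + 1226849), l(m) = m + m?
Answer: 52729/2777034520 - √3312921/2777034520 ≈ 1.8332e-5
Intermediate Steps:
l(m) = 2*m
I = √3312921 ≈ 1820.1
h(o, P) = -51*P + 2*o
1/(h(482, -1015) + I) = 1/((-51*(-1015) + 2*482) + √3312921) = 1/((51765 + 964) + √3312921) = 1/(52729 + √3312921)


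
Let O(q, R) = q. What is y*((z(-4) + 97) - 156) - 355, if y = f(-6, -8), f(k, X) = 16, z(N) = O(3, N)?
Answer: -1251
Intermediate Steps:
z(N) = 3
y = 16
y*((z(-4) + 97) - 156) - 355 = 16*((3 + 97) - 156) - 355 = 16*(100 - 156) - 355 = 16*(-56) - 355 = -896 - 355 = -1251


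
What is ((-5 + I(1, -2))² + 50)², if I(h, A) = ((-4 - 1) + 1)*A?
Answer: 3481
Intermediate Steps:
I(h, A) = -4*A (I(h, A) = (-5 + 1)*A = -4*A)
((-5 + I(1, -2))² + 50)² = ((-5 - 4*(-2))² + 50)² = ((-5 + 8)² + 50)² = (3² + 50)² = (9 + 50)² = 59² = 3481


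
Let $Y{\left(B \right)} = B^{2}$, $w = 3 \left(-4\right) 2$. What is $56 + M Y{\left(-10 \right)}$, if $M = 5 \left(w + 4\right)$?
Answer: $-9944$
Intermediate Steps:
$w = -24$ ($w = \left(-12\right) 2 = -24$)
$M = -100$ ($M = 5 \left(-24 + 4\right) = 5 \left(-20\right) = -100$)
$56 + M Y{\left(-10 \right)} = 56 - 100 \left(-10\right)^{2} = 56 - 10000 = -9944$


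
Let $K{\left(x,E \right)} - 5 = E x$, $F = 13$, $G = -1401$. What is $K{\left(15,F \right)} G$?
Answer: $-280200$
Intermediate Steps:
$K{\left(x,E \right)} = 5 + E x$
$K{\left(15,F \right)} G = \left(5 + 13 \cdot 15\right) \left(-1401\right) = \left(5 + 195\right) \left(-1401\right) = 200 \left(-1401\right) = -280200$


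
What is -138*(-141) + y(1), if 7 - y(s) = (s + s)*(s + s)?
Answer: 19461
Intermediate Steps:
y(s) = 7 - 4*s² (y(s) = 7 - (s + s)*(s + s) = 7 - 2*s*2*s = 7 - 4*s²)
-138*(-141) + y(1) = -138*(-141) + (7 - 4*1²) = 19458 + (7 - 4*1) = 19458 + (7 - 4) = 19458 + 3 = 19461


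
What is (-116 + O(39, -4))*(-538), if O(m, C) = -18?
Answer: 72092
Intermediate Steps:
(-116 + O(39, -4))*(-538) = (-116 - 18)*(-538) = -134*(-538) = 72092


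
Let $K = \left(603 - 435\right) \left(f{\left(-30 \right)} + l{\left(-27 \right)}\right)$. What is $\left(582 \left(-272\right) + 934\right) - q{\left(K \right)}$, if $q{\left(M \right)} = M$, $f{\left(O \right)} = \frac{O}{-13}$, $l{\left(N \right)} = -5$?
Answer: $- \frac{2039930}{13} \approx -1.5692 \cdot 10^{5}$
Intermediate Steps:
$f{\left(O \right)} = - \frac{O}{13}$ ($f{\left(O \right)} = O \left(- \frac{1}{13}\right) = - \frac{O}{13}$)
$K = - \frac{5880}{13}$ ($K = \left(603 - 435\right) \left(\left(- \frac{1}{13}\right) \left(-30\right) - 5\right) = 168 \left(\frac{30}{13} - 5\right) = 168 \left(- \frac{35}{13}\right) = - \frac{5880}{13} \approx -452.31$)
$\left(582 \left(-272\right) + 934\right) - q{\left(K \right)} = \left(582 \left(-272\right) + 934\right) - - \frac{5880}{13} = \left(-158304 + 934\right) + \frac{5880}{13} = -157370 + \frac{5880}{13} = - \frac{2039930}{13}$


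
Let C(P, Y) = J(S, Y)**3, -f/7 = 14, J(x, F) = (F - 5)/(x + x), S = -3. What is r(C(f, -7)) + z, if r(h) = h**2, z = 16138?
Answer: 16202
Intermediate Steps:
J(x, F) = (-5 + F)/(2*x) (J(x, F) = (-5 + F)/((2*x)) = (-5 + F)*(1/(2*x)) = (-5 + F)/(2*x))
f = -98 (f = -7*14 = -98)
C(P, Y) = (5/6 - Y/6)**3 (C(P, Y) = ((1/2)*(-5 + Y)/(-3))**3 = ((1/2)*(-1/3)*(-5 + Y))**3 = (5/6 - Y/6)**3)
r(C(f, -7)) + z = ((5 - 1*(-7))**3/216)**2 + 16138 = ((5 + 7)**3/216)**2 + 16138 = ((1/216)*12**3)**2 + 16138 = ((1/216)*1728)**2 + 16138 = 8**2 + 16138 = 64 + 16138 = 16202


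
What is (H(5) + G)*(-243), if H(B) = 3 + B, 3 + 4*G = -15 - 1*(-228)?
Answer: -29403/2 ≈ -14702.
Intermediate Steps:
G = 105/2 (G = -3/4 + (-15 - 1*(-228))/4 = -3/4 + (-15 + 228)/4 = -3/4 + (1/4)*213 = -3/4 + 213/4 = 105/2 ≈ 52.500)
(H(5) + G)*(-243) = ((3 + 5) + 105/2)*(-243) = (8 + 105/2)*(-243) = (121/2)*(-243) = -29403/2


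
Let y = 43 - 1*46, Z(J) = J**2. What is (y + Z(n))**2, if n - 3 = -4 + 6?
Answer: 484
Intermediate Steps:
n = 5 (n = 3 + (-4 + 6) = 3 + 2 = 5)
y = -3 (y = 43 - 46 = -3)
(y + Z(n))**2 = (-3 + 5**2)**2 = (-3 + 25)**2 = 22**2 = 484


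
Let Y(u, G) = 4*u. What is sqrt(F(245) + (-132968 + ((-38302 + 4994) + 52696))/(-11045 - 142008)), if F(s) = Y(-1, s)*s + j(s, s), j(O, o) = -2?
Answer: I*sqrt(22986183074698)/153053 ≈ 31.325*I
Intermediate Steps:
F(s) = -2 - 4*s (F(s) = (4*(-1))*s - 2 = -4*s - 2 = -2 - 4*s)
sqrt(F(245) + (-132968 + ((-38302 + 4994) + 52696))/(-11045 - 142008)) = sqrt((-2 - 4*245) + (-132968 + ((-38302 + 4994) + 52696))/(-11045 - 142008)) = sqrt((-2 - 980) + (-132968 + (-33308 + 52696))/(-153053)) = sqrt(-982 + (-132968 + 19388)*(-1/153053)) = sqrt(-982 - 113580*(-1/153053)) = sqrt(-982 + 113580/153053) = sqrt(-150184466/153053) = I*sqrt(22986183074698)/153053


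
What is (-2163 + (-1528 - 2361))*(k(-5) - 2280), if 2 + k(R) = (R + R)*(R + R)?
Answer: 13205464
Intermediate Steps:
k(R) = -2 + 4*R² (k(R) = -2 + (R + R)*(R + R) = -2 + (2*R)*(2*R) = -2 + 4*R²)
(-2163 + (-1528 - 2361))*(k(-5) - 2280) = (-2163 + (-1528 - 2361))*((-2 + 4*(-5)²) - 2280) = (-2163 - 3889)*((-2 + 4*25) - 2280) = -6052*((-2 + 100) - 2280) = -6052*(98 - 2280) = -6052*(-2182) = 13205464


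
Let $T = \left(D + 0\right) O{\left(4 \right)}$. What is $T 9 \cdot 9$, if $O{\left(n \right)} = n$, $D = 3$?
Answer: $972$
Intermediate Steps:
$T = 12$ ($T = \left(3 + 0\right) 4 = 3 \cdot 4 = 12$)
$T 9 \cdot 9 = 12 \cdot 9 \cdot 9 = 108 \cdot 9 = 972$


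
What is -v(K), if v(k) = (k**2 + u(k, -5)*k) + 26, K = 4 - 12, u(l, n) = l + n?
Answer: -194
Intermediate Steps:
K = -8
v(k) = 26 + k**2 + k*(-5 + k) (v(k) = (k**2 + (k - 5)*k) + 26 = (k**2 + (-5 + k)*k) + 26 = (k**2 + k*(-5 + k)) + 26 = 26 + k**2 + k*(-5 + k))
-v(K) = -(26 + (-8)**2 - 8*(-5 - 8)) = -(26 + 64 - 8*(-13)) = -(26 + 64 + 104) = -1*194 = -194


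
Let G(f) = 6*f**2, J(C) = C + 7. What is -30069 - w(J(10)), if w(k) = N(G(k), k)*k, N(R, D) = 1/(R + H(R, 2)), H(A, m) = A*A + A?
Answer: -5324377969/177072 ≈ -30069.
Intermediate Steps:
J(C) = 7 + C
H(A, m) = A + A**2 (H(A, m) = A**2 + A = A + A**2)
N(R, D) = 1/(R + R*(1 + R))
w(k) = 1/(6*k*(2 + 6*k**2)) (w(k) = (1/(((6*k**2))*(2 + 6*k**2)))*k = ((1/(6*k**2))/(2 + 6*k**2))*k = (1/(6*k**2*(2 + 6*k**2)))*k = 1/(6*k*(2 + 6*k**2)))
-30069 - w(J(10)) = -30069 - 1/(12*(7 + 10) + 36*(7 + 10)**3) = -30069 - 1/(12*17 + 36*17**3) = -30069 - 1/(204 + 36*4913) = -30069 - 1/(204 + 176868) = -30069 - 1/177072 = -5324377969/177072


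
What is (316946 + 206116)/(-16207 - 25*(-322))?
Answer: -174354/2719 ≈ -64.124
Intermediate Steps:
(316946 + 206116)/(-16207 - 25*(-322)) = 523062/(-16207 + 8050) = 523062/(-8157) = 523062*(-1/8157) = -174354/2719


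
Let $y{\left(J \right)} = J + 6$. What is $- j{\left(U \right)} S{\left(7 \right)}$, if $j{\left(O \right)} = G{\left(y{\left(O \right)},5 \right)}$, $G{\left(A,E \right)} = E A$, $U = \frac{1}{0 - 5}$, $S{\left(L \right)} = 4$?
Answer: $-116$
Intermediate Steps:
$y{\left(J \right)} = 6 + J$
$U = - \frac{1}{5}$ ($U = \frac{1}{-5} = - \frac{1}{5} \approx -0.2$)
$G{\left(A,E \right)} = A E$
$j{\left(O \right)} = 30 + 5 O$ ($j{\left(O \right)} = \left(6 + O\right) 5 = 30 + 5 O$)
$- j{\left(U \right)} S{\left(7 \right)} = - (30 + 5 \left(- \frac{1}{5}\right)) 4 = - (30 - 1) 4 = \left(-1\right) 29 \cdot 4 = \left(-29\right) 4 = -116$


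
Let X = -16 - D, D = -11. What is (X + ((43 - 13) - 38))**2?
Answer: 169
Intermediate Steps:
X = -5 (X = -16 - 1*(-11) = -16 + 11 = -5)
(X + ((43 - 13) - 38))**2 = (-5 + ((43 - 13) - 38))**2 = (-5 + (30 - 38))**2 = (-5 - 8)**2 = (-13)**2 = 169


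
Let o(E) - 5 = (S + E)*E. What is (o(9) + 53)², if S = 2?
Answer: 24649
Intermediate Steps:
o(E) = 5 + E*(2 + E) (o(E) = 5 + (2 + E)*E = 5 + E*(2 + E))
(o(9) + 53)² = ((5 + 9² + 2*9) + 53)² = ((5 + 81 + 18) + 53)² = (104 + 53)² = 157² = 24649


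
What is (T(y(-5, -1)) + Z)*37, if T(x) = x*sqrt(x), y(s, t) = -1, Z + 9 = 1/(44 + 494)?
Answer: -179117/538 - 37*I ≈ -332.93 - 37.0*I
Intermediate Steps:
Z = -4841/538 (Z = -9 + 1/(44 + 494) = -9 + 1/538 = -4841/538 ≈ -8.9981)
T(x) = x**(3/2)
(T(y(-5, -1)) + Z)*37 = ((-1)**(3/2) - 4841/538)*37 = (-I - 4841/538)*37 = (-4841/538 - I)*37 = -179117/538 - 37*I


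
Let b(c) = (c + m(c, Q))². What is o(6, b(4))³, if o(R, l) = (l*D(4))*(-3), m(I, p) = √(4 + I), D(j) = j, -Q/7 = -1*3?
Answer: -87588864 - 61931520*√2 ≈ -1.7517e+8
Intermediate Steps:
Q = 21 (Q = -(-7)*3 = -7*(-3) = 21)
b(c) = (c + √(4 + c))²
o(R, l) = -12*l (o(R, l) = (l*4)*(-3) = (4*l)*(-3) = -12*l)
o(6, b(4))³ = (-12*(4 + √(4 + 4))²)³ = (-12*(4 + √8)²)³ = (-12*(4 + 2*√2)²)³ = -1728*(4 + 2*√2)⁶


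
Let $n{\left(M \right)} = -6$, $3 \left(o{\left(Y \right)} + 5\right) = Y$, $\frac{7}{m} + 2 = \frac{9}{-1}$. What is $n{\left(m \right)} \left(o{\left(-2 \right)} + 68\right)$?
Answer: $-374$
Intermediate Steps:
$m = - \frac{7}{11}$ ($m = \frac{7}{-2 + \frac{9}{-1}} = \frac{7}{-2 + 9 \left(-1\right)} = \frac{7}{-2 - 9} = \frac{7}{-11} = 7 \left(- \frac{1}{11}\right) = - \frac{7}{11} \approx -0.63636$)
$o{\left(Y \right)} = -5 + \frac{Y}{3}$
$n{\left(m \right)} \left(o{\left(-2 \right)} + 68\right) = - 6 \left(\left(-5 + \frac{1}{3} \left(-2\right)\right) + 68\right) = - 6 \left(\left(-5 - \frac{2}{3}\right) + 68\right) = - 6 \left(- \frac{17}{3} + 68\right) = \left(-6\right) \frac{187}{3} = -374$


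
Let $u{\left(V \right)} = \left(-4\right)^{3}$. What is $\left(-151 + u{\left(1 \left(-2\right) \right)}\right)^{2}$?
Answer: $46225$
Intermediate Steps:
$u{\left(V \right)} = -64$
$\left(-151 + u{\left(1 \left(-2\right) \right)}\right)^{2} = \left(-151 - 64\right)^{2} = \left(-215\right)^{2} = 46225$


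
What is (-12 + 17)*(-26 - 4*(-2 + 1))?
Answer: -110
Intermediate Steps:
(-12 + 17)*(-26 - 4*(-2 + 1)) = 5*(-26 - 4*(-1)) = 5*(-26 + 4) = 5*(-22) = -110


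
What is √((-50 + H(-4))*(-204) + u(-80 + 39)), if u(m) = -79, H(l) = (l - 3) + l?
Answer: √12365 ≈ 111.20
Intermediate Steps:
H(l) = -3 + 2*l (H(l) = (-3 + l) + l = -3 + 2*l)
√((-50 + H(-4))*(-204) + u(-80 + 39)) = √((-50 + (-3 + 2*(-4)))*(-204) - 79) = √((-50 + (-3 - 8))*(-204) - 79) = √((-50 - 11)*(-204) - 79) = √(-61*(-204) - 79) = √(12444 - 79) = √12365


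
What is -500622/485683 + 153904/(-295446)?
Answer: -111327661922/71746549809 ≈ -1.5517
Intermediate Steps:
-500622/485683 + 153904/(-295446) = -500622*1/485683 + 153904*(-1/295446) = -500622/485683 - 76952/147723 = -111327661922/71746549809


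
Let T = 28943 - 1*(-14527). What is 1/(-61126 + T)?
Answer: -1/17656 ≈ -5.6638e-5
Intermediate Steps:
T = 43470 (T = 28943 + 14527 = 43470)
1/(-61126 + T) = 1/(-61126 + 43470) = 1/(-17656) = -1/17656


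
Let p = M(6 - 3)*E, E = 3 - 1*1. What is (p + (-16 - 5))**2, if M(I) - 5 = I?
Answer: 25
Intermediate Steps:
M(I) = 5 + I
E = 2 (E = 3 - 1 = 2)
p = 16 (p = (5 + (6 - 3))*2 = (5 + 3)*2 = 8*2 = 16)
(p + (-16 - 5))**2 = (16 + (-16 - 5))**2 = (16 - 21)**2 = (-5)**2 = 25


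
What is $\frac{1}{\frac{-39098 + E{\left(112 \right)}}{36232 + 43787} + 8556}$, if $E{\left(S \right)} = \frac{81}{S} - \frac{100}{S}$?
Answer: $\frac{995792}{8519509797} \approx 0.00011688$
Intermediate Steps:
$E{\left(S \right)} = - \frac{19}{S}$
$\frac{1}{\frac{-39098 + E{\left(112 \right)}}{36232 + 43787} + 8556} = \frac{1}{\frac{-39098 - \frac{19}{112}}{36232 + 43787} + 8556} = \frac{1}{\frac{-39098 - \frac{19}{112}}{80019} + 8556} = \frac{1}{\left(-39098 - \frac{19}{112}\right) \frac{1}{80019} + 8556} = \frac{1}{\left(- \frac{4378995}{112}\right) \frac{1}{80019} + 8556} = \frac{1}{- \frac{486555}{995792} + 8556} = \frac{1}{\frac{8519509797}{995792}} = \frac{995792}{8519509797}$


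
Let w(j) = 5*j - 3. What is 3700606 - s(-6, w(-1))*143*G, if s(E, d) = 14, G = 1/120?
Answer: 222035359/60 ≈ 3.7006e+6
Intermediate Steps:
G = 1/120 ≈ 0.0083333
w(j) = -3 + 5*j
3700606 - s(-6, w(-1))*143*G = 3700606 - 14*143/120 = 3700606 - 2002/120 = 3700606 - 1*1001/60 = 3700606 - 1001/60 = 222035359/60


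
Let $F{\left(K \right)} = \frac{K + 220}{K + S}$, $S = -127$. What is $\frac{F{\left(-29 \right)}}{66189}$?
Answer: $- \frac{191}{10325484} \approx -1.8498 \cdot 10^{-5}$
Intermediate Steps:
$F{\left(K \right)} = \frac{220 + K}{-127 + K}$ ($F{\left(K \right)} = \frac{K + 220}{K - 127} = \frac{220 + K}{-127 + K}$)
$\frac{F{\left(-29 \right)}}{66189} = \frac{\frac{1}{-127 - 29} \left(220 - 29\right)}{66189} = \frac{1}{-156} \cdot 191 \cdot \frac{1}{66189} = \left(- \frac{1}{156}\right) 191 \cdot \frac{1}{66189} = \left(- \frac{191}{156}\right) \frac{1}{66189} = - \frac{191}{10325484}$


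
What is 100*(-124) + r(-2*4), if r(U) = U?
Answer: -12408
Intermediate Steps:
100*(-124) + r(-2*4) = 100*(-124) - 2*4 = -12400 - 8 = -12408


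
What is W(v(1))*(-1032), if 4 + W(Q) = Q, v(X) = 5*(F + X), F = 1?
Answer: -6192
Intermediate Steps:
v(X) = 5 + 5*X (v(X) = 5*(1 + X) = 5 + 5*X)
W(Q) = -4 + Q
W(v(1))*(-1032) = (-4 + (5 + 5*1))*(-1032) = (-4 + (5 + 5))*(-1032) = (-4 + 10)*(-1032) = 6*(-1032) = -6192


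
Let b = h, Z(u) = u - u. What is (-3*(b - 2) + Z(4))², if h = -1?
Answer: 81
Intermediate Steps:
Z(u) = 0
b = -1
(-3*(b - 2) + Z(4))² = (-3*(-1 - 2) + 0)² = (-3*(-3) + 0)² = (9 + 0)² = 9² = 81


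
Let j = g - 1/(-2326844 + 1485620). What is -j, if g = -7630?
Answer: 6418539119/841224 ≈ 7630.0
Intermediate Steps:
j = -6418539119/841224 (j = -7630 - 1/(-2326844 + 1485620) = -7630 - 1/(-841224) = -7630 - 1*(-1/841224) = -7630 + 1/841224 = -6418539119/841224 ≈ -7630.0)
-j = -1*(-6418539119/841224) = 6418539119/841224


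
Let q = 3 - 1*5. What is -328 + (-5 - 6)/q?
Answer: -645/2 ≈ -322.50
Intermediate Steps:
q = -2 (q = 3 - 5 = -2)
-328 + (-5 - 6)/q = -328 + (-5 - 6)/(-2) = -328 - 11*(-½) = -328 + 11/2 = -645/2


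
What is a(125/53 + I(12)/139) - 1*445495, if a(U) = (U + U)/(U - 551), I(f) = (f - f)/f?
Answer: -6477051930/14539 ≈ -4.4550e+5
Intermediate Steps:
I(f) = 0 (I(f) = 0/f = 0)
a(U) = 2*U/(-551 + U) (a(U) = (2*U)/(-551 + U) = 2*U/(-551 + U))
a(125/53 + I(12)/139) - 1*445495 = 2*(125/53 + 0/139)/(-551 + (125/53 + 0/139)) - 1*445495 = 2*(125*(1/53) + 0*(1/139))/(-551 + (125*(1/53) + 0*(1/139))) - 445495 = 2*(125/53 + 0)/(-551 + (125/53 + 0)) - 445495 = 2*(125/53)/(-551 + 125/53) - 445495 = 2*(125/53)/(-29078/53) - 445495 = 2*(125/53)*(-53/29078) - 445495 = -125/14539 - 445495 = -6477051930/14539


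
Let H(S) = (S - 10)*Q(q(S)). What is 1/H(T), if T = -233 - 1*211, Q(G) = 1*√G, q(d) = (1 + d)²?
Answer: -1/201122 ≈ -4.9721e-6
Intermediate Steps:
Q(G) = √G
T = -444 (T = -233 - 211 = -444)
H(S) = √((1 + S)²)*(-10 + S) (H(S) = (S - 10)*√((1 + S)²) = (-10 + S)*√((1 + S)²) = √((1 + S)²)*(-10 + S))
1/H(T) = 1/(√((1 - 444)²)*(-10 - 444)) = 1/(√((-443)²)*(-454)) = 1/(√196249*(-454)) = 1/(443*(-454)) = 1/(-201122) = -1/201122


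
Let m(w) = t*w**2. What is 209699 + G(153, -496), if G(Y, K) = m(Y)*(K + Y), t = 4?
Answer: -31907449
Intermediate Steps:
m(w) = 4*w**2
G(Y, K) = 4*Y**2*(K + Y) (G(Y, K) = (4*Y**2)*(K + Y) = 4*Y**2*(K + Y))
209699 + G(153, -496) = 209699 + 4*153**2*(-496 + 153) = 209699 + 4*23409*(-343) = 209699 - 32117148 = -31907449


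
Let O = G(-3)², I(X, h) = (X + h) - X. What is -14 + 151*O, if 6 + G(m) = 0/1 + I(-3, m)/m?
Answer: 3761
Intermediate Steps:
I(X, h) = h
G(m) = -5 (G(m) = -6 + (0/1 + m/m) = -6 + (0*1 + 1) = -6 + (0 + 1) = -6 + 1 = -5)
O = 25 (O = (-5)² = 25)
-14 + 151*O = -14 + 151*25 = -14 + 3775 = 3761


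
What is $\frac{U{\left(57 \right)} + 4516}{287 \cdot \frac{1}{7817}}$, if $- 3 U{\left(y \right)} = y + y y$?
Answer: $\frac{26687238}{287} \approx 92987.0$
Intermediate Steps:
$U{\left(y \right)} = - \frac{y}{3} - \frac{y^{2}}{3}$ ($U{\left(y \right)} = - \frac{y + y y}{3} = - \frac{y + y^{2}}{3} = - \frac{y}{3} - \frac{y^{2}}{3}$)
$\frac{U{\left(57 \right)} + 4516}{287 \cdot \frac{1}{7817}} = \frac{\left(- \frac{1}{3}\right) 57 \left(1 + 57\right) + 4516}{287 \cdot \frac{1}{7817}} = \frac{\left(- \frac{1}{3}\right) 57 \cdot 58 + 4516}{287 \cdot \frac{1}{7817}} = \frac{-1102 + 4516}{\frac{287}{7817}} = 3414 \cdot \frac{7817}{287} = \frac{26687238}{287}$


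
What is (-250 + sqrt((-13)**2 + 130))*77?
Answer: -19250 + 77*sqrt(299) ≈ -17919.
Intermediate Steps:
(-250 + sqrt((-13)**2 + 130))*77 = (-250 + sqrt(169 + 130))*77 = (-250 + sqrt(299))*77 = -19250 + 77*sqrt(299)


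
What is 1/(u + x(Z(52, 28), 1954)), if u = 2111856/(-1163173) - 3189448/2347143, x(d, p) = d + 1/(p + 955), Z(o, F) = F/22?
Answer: -7941957958025751/15100776440180495 ≈ -0.52593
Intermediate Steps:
Z(o, F) = F/22 (Z(o, F) = F*(1/22) = F/22)
x(d, p) = d + 1/(955 + p)
u = -8666707825912/2730133364739 (u = 2111856*(-1/1163173) - 3189448*1/2347143 = -2111856/1163173 - 3189448/2347143 = -8666707825912/2730133364739 ≈ -3.1745)
1/(u + x(Z(52, 28), 1954)) = 1/(-8666707825912/2730133364739 + (1 + 955*((1/22)*28) + ((1/22)*28)*1954)/(955 + 1954)) = 1/(-8666707825912/2730133364739 + (1 + 955*(14/11) + (14/11)*1954)/2909) = 1/(-8666707825912/2730133364739 + (1 + 13370/11 + 27356/11)/2909) = 1/(-8666707825912/2730133364739 + (1/2909)*(40737/11)) = 1/(-8666707825912/2730133364739 + 40737/31999) = 1/(-15100776440180495/7941957958025751) = -7941957958025751/15100776440180495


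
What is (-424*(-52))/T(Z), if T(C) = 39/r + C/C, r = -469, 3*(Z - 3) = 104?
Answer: 5170256/215 ≈ 24048.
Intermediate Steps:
Z = 113/3 (Z = 3 + (⅓)*104 = 3 + 104/3 = 113/3 ≈ 37.667)
T(C) = 430/469 (T(C) = 39/(-469) + C/C = 39*(-1/469) + 1 = -39/469 + 1 = 430/469)
(-424*(-52))/T(Z) = (-424*(-52))/(430/469) = 22048*(469/430) = 5170256/215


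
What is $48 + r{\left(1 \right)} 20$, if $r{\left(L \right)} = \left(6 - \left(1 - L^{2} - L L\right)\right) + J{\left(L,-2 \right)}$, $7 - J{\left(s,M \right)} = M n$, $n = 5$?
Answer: $528$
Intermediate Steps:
$J{\left(s,M \right)} = 7 - 5 M$ ($J{\left(s,M \right)} = 7 - M 5 = 7 - 5 M$)
$r{\left(L \right)} = 22 + 2 L^{2}$ ($r{\left(L \right)} = \left(6 - \left(1 - L^{2} - L L\right)\right) + \left(7 - -10\right) = \left(6 + \left(\left(L^{2} + L^{2}\right) - 1\right)\right) + \left(7 + 10\right) = \left(6 + \left(2 L^{2} - 1\right)\right) + 17 = \left(6 + \left(-1 + 2 L^{2}\right)\right) + 17 = \left(5 + 2 L^{2}\right) + 17 = 22 + 2 L^{2}$)
$48 + r{\left(1 \right)} 20 = 48 + \left(22 + 2 \cdot 1^{2}\right) 20 = 48 + \left(22 + 2 \cdot 1\right) 20 = 48 + \left(22 + 2\right) 20 = 48 + 24 \cdot 20 = 48 + 480 = 528$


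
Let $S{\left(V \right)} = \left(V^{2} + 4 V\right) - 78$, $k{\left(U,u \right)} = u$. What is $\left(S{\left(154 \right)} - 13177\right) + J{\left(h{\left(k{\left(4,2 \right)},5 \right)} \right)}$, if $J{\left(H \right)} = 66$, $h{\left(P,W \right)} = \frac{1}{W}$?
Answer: $11143$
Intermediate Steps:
$S{\left(V \right)} = -78 + V^{2} + 4 V$
$\left(S{\left(154 \right)} - 13177\right) + J{\left(h{\left(k{\left(4,2 \right)},5 \right)} \right)} = \left(\left(-78 + 154^{2} + 4 \cdot 154\right) - 13177\right) + 66 = \left(\left(-78 + 23716 + 616\right) - 13177\right) + 66 = \left(24254 - 13177\right) + 66 = 11077 + 66 = 11143$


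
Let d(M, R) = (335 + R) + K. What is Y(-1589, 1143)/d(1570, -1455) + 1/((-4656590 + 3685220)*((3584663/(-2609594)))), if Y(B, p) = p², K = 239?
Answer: -2274549981701974438/1533836020305555 ≈ -1482.9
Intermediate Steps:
d(M, R) = 574 + R (d(M, R) = (335 + R) + 239 = 574 + R)
Y(-1589, 1143)/d(1570, -1455) + 1/((-4656590 + 3685220)*((3584663/(-2609594)))) = 1143²/(574 - 1455) + 1/((-4656590 + 3685220)*((3584663/(-2609594)))) = 1306449/(-881) + 1/((-971370)*((3584663*(-1/2609594)))) = 1306449*(-1/881) - 1/(971370*(-3584663/2609594)) = -1306449/881 - 1/971370*(-2609594/3584663) = -1306449/881 + 1304797/1741017049155 = -2274549981701974438/1533836020305555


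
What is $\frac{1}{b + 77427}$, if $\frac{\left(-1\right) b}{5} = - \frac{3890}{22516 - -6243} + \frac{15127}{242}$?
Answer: $\frac{6959678}{536696508441} \approx 1.2968 \cdot 10^{-5}$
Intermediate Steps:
$b = - \frac{2170480065}{6959678}$ ($b = - 5 \left(- \frac{3890}{22516 - -6243} + \frac{15127}{242}\right) = - 5 \left(- \frac{3890}{22516 + 6243} + 15127 \cdot \frac{1}{242}\right) = - 5 \left(- \frac{3890}{28759} + \frac{15127}{242}\right) = \left(-5\right) \frac{434096013}{6959678} = - \frac{2170480065}{6959678} \approx -311.87$)
$\frac{1}{b + 77427} = \frac{1}{- \frac{2170480065}{6959678} + 77427} = \frac{1}{\frac{536696508441}{6959678}} = \frac{6959678}{536696508441}$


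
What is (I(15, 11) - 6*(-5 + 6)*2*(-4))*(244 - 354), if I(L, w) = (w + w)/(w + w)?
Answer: -5390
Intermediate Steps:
I(L, w) = 1 (I(L, w) = (2*w)/((2*w)) = (2*w)*(1/(2*w)) = 1)
(I(15, 11) - 6*(-5 + 6)*2*(-4))*(244 - 354) = (1 - 6*(-5 + 6)*2*(-4))*(244 - 354) = (1 - 6*2*(-4))*(-110) = (1 - 12*(-4))*(-110) = (1 + 48)*(-110) = 49*(-110) = -5390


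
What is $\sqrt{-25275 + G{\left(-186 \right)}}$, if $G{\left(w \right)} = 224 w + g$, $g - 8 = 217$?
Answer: $i \sqrt{66714} \approx 258.29 i$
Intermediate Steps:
$g = 225$ ($g = 8 + 217 = 225$)
$G{\left(w \right)} = 225 + 224 w$ ($G{\left(w \right)} = 224 w + 225 = 225 + 224 w$)
$\sqrt{-25275 + G{\left(-186 \right)}} = \sqrt{-25275 + \left(225 + 224 \left(-186\right)\right)} = \sqrt{-25275 + \left(225 - 41664\right)} = \sqrt{-25275 - 41439} = \sqrt{-66714} = i \sqrt{66714}$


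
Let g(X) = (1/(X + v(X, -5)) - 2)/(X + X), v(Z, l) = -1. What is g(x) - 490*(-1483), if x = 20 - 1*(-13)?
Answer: 511575659/704 ≈ 7.2667e+5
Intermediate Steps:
x = 33 (x = 20 + 13 = 33)
g(X) = (-2 + 1/(-1 + X))/(2*X) (g(X) = (1/(X - 1) - 2)/(X + X) = (1/(-1 + X) - 2)/((2*X)) = (-2 + 1/(-1 + X))*(1/(2*X)) = (-2 + 1/(-1 + X))/(2*X))
g(x) - 490*(-1483) = (3/2 - 1*33)/(33*(-1 + 33)) - 490*(-1483) = (1/33)*(3/2 - 33)/32 + 726670 = (1/33)*(1/32)*(-63/2) + 726670 = -21/704 + 726670 = 511575659/704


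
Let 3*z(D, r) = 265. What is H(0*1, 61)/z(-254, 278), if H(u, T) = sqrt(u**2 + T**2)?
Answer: 183/265 ≈ 0.69057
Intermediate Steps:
z(D, r) = 265/3 (z(D, r) = (1/3)*265 = 265/3)
H(u, T) = sqrt(T**2 + u**2)
H(0*1, 61)/z(-254, 278) = sqrt(61**2 + (0*1)**2)/(265/3) = sqrt(3721 + 0**2)*(3/265) = sqrt(3721 + 0)*(3/265) = sqrt(3721)*(3/265) = 61*(3/265) = 183/265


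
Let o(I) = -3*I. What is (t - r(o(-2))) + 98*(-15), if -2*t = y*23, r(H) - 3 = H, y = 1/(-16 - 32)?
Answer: -141961/96 ≈ -1478.8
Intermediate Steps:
y = -1/48 (y = 1/(-48) = -1/48 ≈ -0.020833)
r(H) = 3 + H
t = 23/96 (t = -(-1)*23/96 = -½*(-23/48) = 23/96 ≈ 0.23958)
(t - r(o(-2))) + 98*(-15) = (23/96 - (3 - 3*(-2))) + 98*(-15) = (23/96 - (3 + 6)) - 1470 = (23/96 - 1*9) - 1470 = (23/96 - 9) - 1470 = -841/96 - 1470 = -141961/96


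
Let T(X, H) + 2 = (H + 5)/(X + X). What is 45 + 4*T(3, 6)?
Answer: 133/3 ≈ 44.333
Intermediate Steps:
T(X, H) = -2 + (5 + H)/(2*X) (T(X, H) = -2 + (H + 5)/(X + X) = -2 + (5 + H)/((2*X)) = -2 + (5 + H)*(1/(2*X)) = -2 + (5 + H)/(2*X))
45 + 4*T(3, 6) = 45 + 4*((1/2)*(5 + 6 - 4*3)/3) = 45 + 4*((1/2)*(1/3)*(5 + 6 - 12)) = 45 + 4*((1/2)*(1/3)*(-1)) = 45 + 4*(-1/6) = 45 - 2/3 = 133/3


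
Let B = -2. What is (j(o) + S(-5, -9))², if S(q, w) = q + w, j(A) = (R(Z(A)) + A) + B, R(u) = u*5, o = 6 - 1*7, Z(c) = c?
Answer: 484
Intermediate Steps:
o = -1 (o = 6 - 7 = -1)
R(u) = 5*u
j(A) = -2 + 6*A (j(A) = (5*A + A) - 2 = 6*A - 2 = -2 + 6*A)
(j(o) + S(-5, -9))² = ((-2 + 6*(-1)) + (-5 - 9))² = ((-2 - 6) - 14)² = (-8 - 14)² = (-22)² = 484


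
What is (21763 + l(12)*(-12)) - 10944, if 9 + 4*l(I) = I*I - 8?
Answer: 10438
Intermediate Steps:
l(I) = -17/4 + I**2/4 (l(I) = -9/4 + (I*I - 8)/4 = -9/4 + (I**2 - 8)/4 = -9/4 + (-8 + I**2)/4 = -9/4 + (-2 + I**2/4) = -17/4 + I**2/4)
(21763 + l(12)*(-12)) - 10944 = (21763 + (-17/4 + (1/4)*12**2)*(-12)) - 10944 = (21763 + (-17/4 + (1/4)*144)*(-12)) - 10944 = (21763 + (-17/4 + 36)*(-12)) - 10944 = (21763 + (127/4)*(-12)) - 10944 = (21763 - 381) - 10944 = 21382 - 10944 = 10438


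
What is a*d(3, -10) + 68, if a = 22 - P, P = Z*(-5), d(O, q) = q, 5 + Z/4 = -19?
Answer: 4648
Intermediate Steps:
Z = -96 (Z = -20 + 4*(-19) = -20 - 76 = -96)
P = 480 (P = -96*(-5) = 480)
a = -458 (a = 22 - 1*480 = 22 - 480 = -458)
a*d(3, -10) + 68 = -458*(-10) + 68 = 4580 + 68 = 4648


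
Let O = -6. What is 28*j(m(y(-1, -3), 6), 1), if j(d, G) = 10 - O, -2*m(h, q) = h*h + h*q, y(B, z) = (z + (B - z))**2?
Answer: 448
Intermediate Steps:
y(B, z) = B**2
m(h, q) = -h**2/2 - h*q/2 (m(h, q) = -(h*h + h*q)/2 = -(h**2 + h*q)/2 = -h**2/2 - h*q/2)
j(d, G) = 16 (j(d, G) = 10 - 1*(-6) = 10 + 6 = 16)
28*j(m(y(-1, -3), 6), 1) = 28*16 = 448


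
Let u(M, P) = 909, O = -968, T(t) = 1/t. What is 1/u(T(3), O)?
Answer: 1/909 ≈ 0.0011001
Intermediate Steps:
1/u(T(3), O) = 1/909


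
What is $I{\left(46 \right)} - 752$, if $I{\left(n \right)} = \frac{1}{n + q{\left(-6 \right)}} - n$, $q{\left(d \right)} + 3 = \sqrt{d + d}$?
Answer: $\frac{- 1596 \sqrt{3} + 34313 i}{- 43 i + 2 \sqrt{3}} \approx -797.98 - 0.0018614 i$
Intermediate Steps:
$q{\left(d \right)} = -3 + \sqrt{2} \sqrt{d}$ ($q{\left(d \right)} = -3 + \sqrt{d + d} = -3 + \sqrt{2 d} = -3 + \sqrt{2} \sqrt{d}$)
$I{\left(n \right)} = \frac{1}{-3 + n + 2 i \sqrt{3}} - n$ ($I{\left(n \right)} = \frac{1}{n - \left(3 - \sqrt{2} \sqrt{-6}\right)} - n = \frac{1}{n - \left(3 - \sqrt{2} i \sqrt{6}\right)} - n = \frac{1}{n - \left(3 - 2 i \sqrt{3}\right)} - n = \frac{1}{-3 + n + 2 i \sqrt{3}} - n$)
$I{\left(46 \right)} - 752 = \frac{1 - 46^{2} + 46 \left(3 - 2 i \sqrt{3}\right)}{-3 + 46 + 2 i \sqrt{3}} - 752 = \frac{1 - 2116 + \left(138 - 92 i \sqrt{3}\right)}{43 + 2 i \sqrt{3}} - 752 = \frac{-1977 - 92 i \sqrt{3}}{43 + 2 i \sqrt{3}} - 752 = -752 + \frac{-1977 - 92 i \sqrt{3}}{43 + 2 i \sqrt{3}}$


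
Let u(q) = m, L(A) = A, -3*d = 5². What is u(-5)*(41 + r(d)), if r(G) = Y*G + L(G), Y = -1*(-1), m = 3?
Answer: 73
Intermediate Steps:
d = -25/3 (d = -⅓*5² = -⅓*25 = -25/3 ≈ -8.3333)
u(q) = 3
Y = 1
r(G) = 2*G (r(G) = 1*G + G = G + G = 2*G)
u(-5)*(41 + r(d)) = 3*(41 + 2*(-25/3)) = 3*(41 - 50/3) = 3*(73/3) = 73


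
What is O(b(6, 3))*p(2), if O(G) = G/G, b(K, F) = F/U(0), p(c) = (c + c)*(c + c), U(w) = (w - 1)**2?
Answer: 16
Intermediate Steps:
U(w) = (-1 + w)**2
p(c) = 4*c**2 (p(c) = (2*c)*(2*c) = 4*c**2)
b(K, F) = F (b(K, F) = F/((-1 + 0)**2) = F/((-1)**2) = F/1 = F*1 = F)
O(G) = 1
O(b(6, 3))*p(2) = 1*(4*2**2) = 1*(4*4) = 1*16 = 16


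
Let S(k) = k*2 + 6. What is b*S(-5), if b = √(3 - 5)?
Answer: -4*I*√2 ≈ -5.6569*I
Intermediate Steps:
b = I*√2 (b = √(-2) = I*√2 ≈ 1.4142*I)
S(k) = 6 + 2*k (S(k) = 2*k + 6 = 6 + 2*k)
b*S(-5) = (I*√2)*(6 + 2*(-5)) = (I*√2)*(6 - 10) = (I*√2)*(-4) = -4*I*√2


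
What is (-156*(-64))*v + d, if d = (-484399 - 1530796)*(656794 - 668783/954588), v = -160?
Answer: -1263462292671797075/954588 ≈ -1.3236e+12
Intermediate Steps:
d = -1263460767774742355/954588 (d = -2015195*(656794 - 668783*1/954588) = -2015195*(656794 - 668783/954588) = -2015195*626967002089/954588 = -1263460767774742355/954588 ≈ -1.3236e+12)
(-156*(-64))*v + d = -156*(-64)*(-160) - 1263460767774742355/954588 = 9984*(-160) - 1263460767774742355/954588 = -1597440 - 1263460767774742355/954588 = -1263462292671797075/954588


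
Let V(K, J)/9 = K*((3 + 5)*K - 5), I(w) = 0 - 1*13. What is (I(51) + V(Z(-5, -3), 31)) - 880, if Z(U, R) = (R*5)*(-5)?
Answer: 400732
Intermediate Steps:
Z(U, R) = -25*R (Z(U, R) = (5*R)*(-5) = -25*R)
I(w) = -13 (I(w) = 0 - 13 = -13)
V(K, J) = 9*K*(-5 + 8*K) (V(K, J) = 9*(K*((3 + 5)*K - 5)) = 9*(K*(8*K - 5)) = 9*(K*(-5 + 8*K)) = 9*K*(-5 + 8*K))
(I(51) + V(Z(-5, -3), 31)) - 880 = (-13 + 9*(-25*(-3))*(-5 + 8*(-25*(-3)))) - 880 = (-13 + 9*75*(-5 + 8*75)) - 880 = (-13 + 9*75*(-5 + 600)) - 880 = (-13 + 9*75*595) - 880 = (-13 + 401625) - 880 = 401612 - 880 = 400732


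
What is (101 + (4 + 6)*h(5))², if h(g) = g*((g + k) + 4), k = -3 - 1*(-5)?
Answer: 423801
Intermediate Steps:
k = 2 (k = -3 + 5 = 2)
h(g) = g*(6 + g) (h(g) = g*((g + 2) + 4) = g*((2 + g) + 4) = g*(6 + g))
(101 + (4 + 6)*h(5))² = (101 + (4 + 6)*(5*(6 + 5)))² = (101 + 10*(5*11))² = (101 + 10*55)² = (101 + 550)² = 651² = 423801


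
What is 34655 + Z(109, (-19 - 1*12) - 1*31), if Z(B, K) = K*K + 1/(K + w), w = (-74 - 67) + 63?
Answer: 5389859/140 ≈ 38499.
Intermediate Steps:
w = -78 (w = -141 + 63 = -78)
Z(B, K) = K**2 + 1/(-78 + K) (Z(B, K) = K*K + 1/(K - 78) = K**2 + 1/(-78 + K))
34655 + Z(109, (-19 - 1*12) - 1*31) = 34655 + (1 + ((-19 - 1*12) - 1*31)**3 - 78*((-19 - 1*12) - 1*31)**2)/(-78 + ((-19 - 1*12) - 1*31)) = 34655 + (1 + ((-19 - 12) - 31)**3 - 78*((-19 - 12) - 31)**2)/(-78 + ((-19 - 12) - 31)) = 34655 + (1 + (-31 - 31)**3 - 78*(-31 - 31)**2)/(-78 + (-31 - 31)) = 34655 + (1 + (-62)**3 - 78*(-62)**2)/(-78 - 62) = 34655 + (1 - 238328 - 78*3844)/(-140) = 34655 - (1 - 238328 - 299832)/140 = 34655 - 1/140*(-538159) = 34655 + 538159/140 = 5389859/140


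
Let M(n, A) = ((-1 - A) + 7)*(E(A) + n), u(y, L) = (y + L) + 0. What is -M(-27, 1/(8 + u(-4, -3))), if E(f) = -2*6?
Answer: 195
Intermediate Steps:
u(y, L) = L + y (u(y, L) = (L + y) + 0 = L + y)
E(f) = -12
M(n, A) = (-12 + n)*(6 - A) (M(n, A) = ((-1 - A) + 7)*(-12 + n) = (6 - A)*(-12 + n) = (-12 + n)*(6 - A))
-M(-27, 1/(8 + u(-4, -3))) = -(-72 + 6*(-27) + 12/(8 + (-3 - 4)) - 1*(-27)/(8 + (-3 - 4))) = -(-72 - 162 + 12/(8 - 7) - 1*(-27)/(8 - 7)) = -(-72 - 162 + 12/1 - 1*(-27)/1) = -(-72 - 162 + 12*1 - 1*1*(-27)) = -(-72 - 162 + 12 + 27) = -1*(-195) = 195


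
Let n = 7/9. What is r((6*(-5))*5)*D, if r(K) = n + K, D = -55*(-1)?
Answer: -73865/9 ≈ -8207.2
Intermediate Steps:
n = 7/9 (n = 7*(1/9) = 7/9 ≈ 0.77778)
D = 55
r(K) = 7/9 + K
r((6*(-5))*5)*D = (7/9 + (6*(-5))*5)*55 = (7/9 - 30*5)*55 = (7/9 - 150)*55 = -1343/9*55 = -73865/9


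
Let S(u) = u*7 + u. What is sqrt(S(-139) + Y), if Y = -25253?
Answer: I*sqrt(26365) ≈ 162.37*I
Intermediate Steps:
S(u) = 8*u (S(u) = 7*u + u = 8*u)
sqrt(S(-139) + Y) = sqrt(8*(-139) - 25253) = sqrt(-1112 - 25253) = sqrt(-26365) = I*sqrt(26365)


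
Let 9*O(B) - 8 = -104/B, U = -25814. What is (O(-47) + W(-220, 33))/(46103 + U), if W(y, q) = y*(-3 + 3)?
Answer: 160/2860749 ≈ 5.5929e-5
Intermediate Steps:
W(y, q) = 0 (W(y, q) = y*0 = 0)
O(B) = 8/9 - 104/(9*B) (O(B) = 8/9 + (-104/B)/9 = 8/9 - 104/(9*B))
(O(-47) + W(-220, 33))/(46103 + U) = ((8/9)*(-13 - 47)/(-47) + 0)/(46103 - 25814) = ((8/9)*(-1/47)*(-60) + 0)/20289 = (160/141 + 0)*(1/20289) = (160/141)*(1/20289) = 160/2860749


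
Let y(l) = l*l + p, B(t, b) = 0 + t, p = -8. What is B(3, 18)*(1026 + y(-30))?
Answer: 5754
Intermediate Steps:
B(t, b) = t
y(l) = -8 + l² (y(l) = l*l - 8 = l² - 8 = -8 + l²)
B(3, 18)*(1026 + y(-30)) = 3*(1026 + (-8 + (-30)²)) = 3*(1026 + (-8 + 900)) = 3*(1026 + 892) = 3*1918 = 5754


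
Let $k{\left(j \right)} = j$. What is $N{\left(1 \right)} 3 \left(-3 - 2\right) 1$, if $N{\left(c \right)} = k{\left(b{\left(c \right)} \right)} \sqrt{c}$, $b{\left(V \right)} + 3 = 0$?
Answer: $45$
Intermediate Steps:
$b{\left(V \right)} = -3$ ($b{\left(V \right)} = -3 + 0 = -3$)
$N{\left(c \right)} = - 3 \sqrt{c}$
$N{\left(1 \right)} 3 \left(-3 - 2\right) 1 = - 3 \sqrt{1} \cdot 3 \left(-3 - 2\right) 1 = \left(-3\right) 1 \cdot 3 \left(\left(-5\right) 1\right) = \left(-3\right) 3 \left(-5\right) = \left(-9\right) \left(-5\right) = 45$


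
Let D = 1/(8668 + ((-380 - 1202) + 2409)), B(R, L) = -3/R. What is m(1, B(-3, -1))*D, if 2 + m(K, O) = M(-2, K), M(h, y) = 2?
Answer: 0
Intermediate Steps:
m(K, O) = 0 (m(K, O) = -2 + 2 = 0)
D = 1/9495 (D = 1/(8668 + (-1582 + 2409)) = 1/(8668 + 827) = 1/9495 ≈ 0.00010532)
m(1, B(-3, -1))*D = 0*(1/9495) = 0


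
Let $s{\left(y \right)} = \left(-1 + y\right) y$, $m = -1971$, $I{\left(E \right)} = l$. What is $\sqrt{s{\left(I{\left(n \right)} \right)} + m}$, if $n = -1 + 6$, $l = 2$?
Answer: $i \sqrt{1969} \approx 44.373 i$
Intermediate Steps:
$n = 5$
$I{\left(E \right)} = 2$
$s{\left(y \right)} = y \left(-1 + y\right)$
$\sqrt{s{\left(I{\left(n \right)} \right)} + m} = \sqrt{2 \left(-1 + 2\right) - 1971} = \sqrt{2 \cdot 1 - 1971} = \sqrt{2 - 1971} = \sqrt{-1969} = i \sqrt{1969}$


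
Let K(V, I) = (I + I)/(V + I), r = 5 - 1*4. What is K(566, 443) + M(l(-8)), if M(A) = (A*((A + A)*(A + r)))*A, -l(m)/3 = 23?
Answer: 45079319902/1009 ≈ 4.4677e+7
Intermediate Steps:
r = 1 (r = 5 - 4 = 1)
l(m) = -69 (l(m) = -3*23 = -69)
K(V, I) = 2*I/(I + V) (K(V, I) = (2*I)/(I + V) = 2*I/(I + V))
M(A) = 2*A³*(1 + A) (M(A) = (A*((A + A)*(A + 1)))*A = (A*((2*A)*(1 + A)))*A = (A*(2*A*(1 + A)))*A = (2*A²*(1 + A))*A = 2*A³*(1 + A))
K(566, 443) + M(l(-8)) = 2*443/(443 + 566) + 2*(-69)³*(1 - 69) = 2*443/1009 + 2*(-328509)*(-68) = 2*443*(1/1009) + 44677224 = 886/1009 + 44677224 = 45079319902/1009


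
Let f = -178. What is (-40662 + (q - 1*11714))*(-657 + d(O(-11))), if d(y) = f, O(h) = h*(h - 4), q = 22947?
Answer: 24573215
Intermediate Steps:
O(h) = h*(-4 + h)
d(y) = -178
(-40662 + (q - 1*11714))*(-657 + d(O(-11))) = (-40662 + (22947 - 1*11714))*(-657 - 178) = (-40662 + (22947 - 11714))*(-835) = (-40662 + 11233)*(-835) = -29429*(-835) = 24573215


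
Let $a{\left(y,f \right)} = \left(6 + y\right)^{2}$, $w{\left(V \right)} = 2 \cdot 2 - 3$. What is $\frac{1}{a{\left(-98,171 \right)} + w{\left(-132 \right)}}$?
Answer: $\frac{1}{8465} \approx 0.00011813$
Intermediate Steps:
$w{\left(V \right)} = 1$ ($w{\left(V \right)} = 4 - 3 = 1$)
$\frac{1}{a{\left(-98,171 \right)} + w{\left(-132 \right)}} = \frac{1}{\left(6 - 98\right)^{2} + 1} = \frac{1}{\left(-92\right)^{2} + 1} = \frac{1}{8464 + 1} = \frac{1}{8465}$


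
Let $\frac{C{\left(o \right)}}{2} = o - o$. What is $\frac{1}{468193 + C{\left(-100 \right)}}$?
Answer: $\frac{1}{468193} \approx 2.1359 \cdot 10^{-6}$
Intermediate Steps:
$C{\left(o \right)} = 0$ ($C{\left(o \right)} = 2 \left(o - o\right) = 2 \cdot 0 = 0$)
$\frac{1}{468193 + C{\left(-100 \right)}} = \frac{1}{468193 + 0} = \frac{1}{468193}$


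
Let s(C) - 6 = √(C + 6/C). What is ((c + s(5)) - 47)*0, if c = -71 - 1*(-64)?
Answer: 0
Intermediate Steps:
c = -7 (c = -71 + 64 = -7)
s(C) = 6 + √(C + 6/C)
((c + s(5)) - 47)*0 = ((-7 + (6 + √(5 + 6/5))) - 47)*0 = ((-7 + (6 + √(31/5))) - 47)*0 = ((-7 + (6 + √155/5)) - 47)*0 = ((-1 + √155/5) - 47)*0 = (-48 + √155/5)*0 = 0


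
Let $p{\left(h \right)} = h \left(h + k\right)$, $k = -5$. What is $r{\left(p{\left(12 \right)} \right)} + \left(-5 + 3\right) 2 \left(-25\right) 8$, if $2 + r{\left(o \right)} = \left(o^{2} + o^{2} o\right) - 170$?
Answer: $600388$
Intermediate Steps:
$p{\left(h \right)} = h \left(-5 + h\right)$ ($p{\left(h \right)} = h \left(h - 5\right) = h \left(-5 + h\right)$)
$r{\left(o \right)} = -172 + o^{2} + o^{3}$ ($r{\left(o \right)} = -2 - \left(170 - o^{2} - o^{2} o\right) = -2 - \left(170 - o^{2} - o^{3}\right) = -2 + \left(-170 + o^{2} + o^{3}\right) = -172 + o^{2} + o^{3}$)
$r{\left(p{\left(12 \right)} \right)} + \left(-5 + 3\right) 2 \left(-25\right) 8 = \left(-172 + \left(12 \left(-5 + 12\right)\right)^{2} + \left(12 \left(-5 + 12\right)\right)^{3}\right) + \left(-5 + 3\right) 2 \left(-25\right) 8 = \left(-172 + \left(12 \cdot 7\right)^{2} + \left(12 \cdot 7\right)^{3}\right) + \left(-2\right) 2 \left(-25\right) 8 = \left(-172 + 84^{2} + 84^{3}\right) + \left(-4\right) \left(-25\right) 8 = \left(-172 + 7056 + 592704\right) + 100 \cdot 8 = 599588 + 800 = 600388$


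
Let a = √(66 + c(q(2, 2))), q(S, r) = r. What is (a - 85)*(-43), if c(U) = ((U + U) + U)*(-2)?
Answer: 3655 - 129*√6 ≈ 3339.0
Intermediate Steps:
c(U) = -6*U (c(U) = (2*U + U)*(-2) = (3*U)*(-2) = -6*U)
a = 3*√6 (a = √(66 - 6*2) = √(66 - 12) = √54 = 3*√6 ≈ 7.3485)
(a - 85)*(-43) = (3*√6 - 85)*(-43) = (-85 + 3*√6)*(-43) = 3655 - 129*√6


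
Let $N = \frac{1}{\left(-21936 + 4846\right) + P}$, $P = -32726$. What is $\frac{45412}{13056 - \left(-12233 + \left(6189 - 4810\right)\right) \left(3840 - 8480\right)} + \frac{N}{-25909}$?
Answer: $- \frac{1831638575657}{2030788624429968} \approx -0.00090193$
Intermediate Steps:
$N = - \frac{1}{49816}$ ($N = \frac{1}{\left(-21936 + 4846\right) - 32726} = \frac{1}{-17090 - 32726} = \frac{1}{-49816} = - \frac{1}{49816} \approx -2.0074 \cdot 10^{-5}$)
$\frac{45412}{13056 - \left(-12233 + \left(6189 - 4810\right)\right) \left(3840 - 8480\right)} + \frac{N}{-25909} = \frac{45412}{13056 - \left(-12233 + \left(6189 - 4810\right)\right) \left(3840 - 8480\right)} - \frac{1}{49816 \left(-25909\right)} = \frac{45412}{13056 - \left(-12233 + \left(6189 - 4810\right)\right) \left(-4640\right)} - - \frac{1}{1290682744} = \frac{45412}{13056 - \left(-12233 + 1379\right) \left(-4640\right)} + \frac{1}{1290682744} = \frac{45412}{13056 - \left(-10854\right) \left(-4640\right)} + \frac{1}{1290682744} = \frac{45412}{13056 - 50362560} + \frac{1}{1290682744} = \frac{45412}{-50349504} + \frac{1}{1290682744} = 45412 \left(- \frac{1}{50349504}\right) + \frac{1}{1290682744} = - \frac{11353}{12587376} + \frac{1}{1290682744} = - \frac{1831638575657}{2030788624429968}$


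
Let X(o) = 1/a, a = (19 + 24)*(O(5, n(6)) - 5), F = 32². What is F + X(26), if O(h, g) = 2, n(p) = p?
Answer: 132095/129 ≈ 1024.0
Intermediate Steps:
F = 1024
a = -129 (a = (19 + 24)*(2 - 5) = 43*(-3) = -129)
X(o) = -1/129 (X(o) = 1/(-129) = -1/129)
F + X(26) = 1024 - 1/129 = 132095/129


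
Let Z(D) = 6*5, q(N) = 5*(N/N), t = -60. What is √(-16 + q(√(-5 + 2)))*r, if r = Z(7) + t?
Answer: -30*I*√11 ≈ -99.499*I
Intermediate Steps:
q(N) = 5 (q(N) = 5*1 = 5)
Z(D) = 30
r = -30 (r = 30 - 60 = -30)
√(-16 + q(√(-5 + 2)))*r = √(-16 + 5)*(-30) = √(-11)*(-30) = (I*√11)*(-30) = -30*I*√11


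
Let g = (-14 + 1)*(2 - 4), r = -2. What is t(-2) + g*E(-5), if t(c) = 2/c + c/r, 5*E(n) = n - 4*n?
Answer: 78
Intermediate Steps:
E(n) = -3*n/5 (E(n) = (n - 4*n)/5 = (-3*n)/5 = -3*n/5)
g = 26 (g = -13*(-2) = 26)
t(c) = 2/c - c/2 (t(c) = 2/c + c/(-2) = 2/c + c*(-½) = 2/c - c/2)
t(-2) + g*E(-5) = (2/(-2) - ½*(-2)) + 26*(-⅗*(-5)) = (2*(-½) + 1) + 26*3 = (-1 + 1) + 78 = 0 + 78 = 78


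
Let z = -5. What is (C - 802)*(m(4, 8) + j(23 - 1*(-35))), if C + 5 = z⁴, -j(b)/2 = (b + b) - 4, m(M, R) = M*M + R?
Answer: 36400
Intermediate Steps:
m(M, R) = R + M² (m(M, R) = M² + R = R + M²)
j(b) = 8 - 4*b (j(b) = -2*((b + b) - 4) = -2*(2*b - 4) = -2*(-4 + 2*b) = 8 - 4*b)
C = 620 (C = -5 + (-5)⁴ = -5 + 625 = 620)
(C - 802)*(m(4, 8) + j(23 - 1*(-35))) = (620 - 802)*((8 + 4²) + (8 - 4*(23 - 1*(-35)))) = -182*((8 + 16) + (8 - 4*(23 + 35))) = -182*(24 + (8 - 4*58)) = -182*(24 + (8 - 232)) = -182*(24 - 224) = -182*(-200) = 36400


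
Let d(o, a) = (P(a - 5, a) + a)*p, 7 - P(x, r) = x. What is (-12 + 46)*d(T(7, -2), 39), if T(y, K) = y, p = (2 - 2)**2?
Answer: 0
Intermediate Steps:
p = 0 (p = 0**2 = 0)
P(x, r) = 7 - x
d(o, a) = 0 (d(o, a) = ((7 - (a - 5)) + a)*0 = ((7 - (-5 + a)) + a)*0 = ((7 + (5 - a)) + a)*0 = ((12 - a) + a)*0 = 12*0 = 0)
(-12 + 46)*d(T(7, -2), 39) = (-12 + 46)*0 = 34*0 = 0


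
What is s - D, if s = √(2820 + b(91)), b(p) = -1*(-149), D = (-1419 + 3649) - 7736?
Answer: 5506 + √2969 ≈ 5560.5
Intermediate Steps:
D = -5506 (D = 2230 - 7736 = -5506)
b(p) = 149
s = √2969 (s = √(2820 + 149) = √2969 ≈ 54.489)
s - D = √2969 - 1*(-5506) = √2969 + 5506 = 5506 + √2969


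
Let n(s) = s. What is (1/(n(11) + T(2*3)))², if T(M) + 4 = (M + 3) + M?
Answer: 1/484 ≈ 0.0020661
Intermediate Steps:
T(M) = -1 + 2*M (T(M) = -4 + ((M + 3) + M) = -4 + ((3 + M) + M) = -4 + (3 + 2*M) = -1 + 2*M)
(1/(n(11) + T(2*3)))² = (1/(11 + (-1 + 2*(2*3))))² = (1/(11 + (-1 + 2*6)))² = (1/(11 + (-1 + 12)))² = (1/(11 + 11))² = (1/22)² = 1/484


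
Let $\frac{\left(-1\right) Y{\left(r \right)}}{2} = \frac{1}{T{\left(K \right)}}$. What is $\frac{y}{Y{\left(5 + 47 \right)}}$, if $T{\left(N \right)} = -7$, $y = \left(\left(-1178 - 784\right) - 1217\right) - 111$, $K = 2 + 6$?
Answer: $-11515$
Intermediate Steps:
$K = 8$
$y = -3290$ ($y = \left(\left(-1178 - 784\right) - 1217\right) - 111 = \left(-1962 - 1217\right) - 111 = -3179 - 111 = -3290$)
$Y{\left(r \right)} = \frac{2}{7}$ ($Y{\left(r \right)} = - \frac{2}{-7} = \left(-2\right) \left(- \frac{1}{7}\right) = \frac{2}{7}$)
$\frac{y}{Y{\left(5 + 47 \right)}} = - \frac{3290}{\frac{2}{7}} = \left(-3290\right) \frac{7}{2} = -11515$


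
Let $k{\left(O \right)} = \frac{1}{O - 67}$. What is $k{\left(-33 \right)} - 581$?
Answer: $- \frac{58101}{100} \approx -581.01$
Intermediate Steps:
$k{\left(O \right)} = \frac{1}{-67 + O}$
$k{\left(-33 \right)} - 581 = \frac{1}{-67 - 33} - 581 = \frac{1}{-100} - 581 = - \frac{1}{100} - 581 = - \frac{58101}{100}$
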